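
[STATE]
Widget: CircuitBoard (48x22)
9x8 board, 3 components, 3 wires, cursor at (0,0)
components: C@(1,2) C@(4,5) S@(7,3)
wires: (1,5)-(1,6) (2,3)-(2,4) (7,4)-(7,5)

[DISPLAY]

   0 1 2 3 4 5 6 7 8                            
0  [.]                                          
                                                
1           C           · ─ ·                   
                                                
2               · ─ ·                           
                                                
3                                               
                                                
4                       C                       
                                                
5                                               
                                                
6                                               
                                                
7               S   · ─ ·                       
Cursor: (0,0)                                   
                                                
                                                
                                                
                                                
                                                


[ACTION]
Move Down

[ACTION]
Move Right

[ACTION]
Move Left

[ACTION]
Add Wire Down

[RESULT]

   0 1 2 3 4 5 6 7 8                            
0                                               
                                                
1  [.]      C           · ─ ·                   
    │                                           
2   ·           · ─ ·                           
                                                
3                                               
                                                
4                       C                       
                                                
5                                               
                                                
6                                               
                                                
7               S   · ─ ·                       
Cursor: (1,0)                                   
                                                
                                                
                                                
                                                
                                                


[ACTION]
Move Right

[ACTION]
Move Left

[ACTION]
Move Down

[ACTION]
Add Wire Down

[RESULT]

   0 1 2 3 4 5 6 7 8                            
0                                               
                                                
1   ·       C           · ─ ·                   
    │                                           
2  [.]          · ─ ·                           
    │                                           
3   ·                                           
                                                
4                       C                       
                                                
5                                               
                                                
6                                               
                                                
7               S   · ─ ·                       
Cursor: (2,0)                                   
                                                
                                                
                                                
                                                
                                                


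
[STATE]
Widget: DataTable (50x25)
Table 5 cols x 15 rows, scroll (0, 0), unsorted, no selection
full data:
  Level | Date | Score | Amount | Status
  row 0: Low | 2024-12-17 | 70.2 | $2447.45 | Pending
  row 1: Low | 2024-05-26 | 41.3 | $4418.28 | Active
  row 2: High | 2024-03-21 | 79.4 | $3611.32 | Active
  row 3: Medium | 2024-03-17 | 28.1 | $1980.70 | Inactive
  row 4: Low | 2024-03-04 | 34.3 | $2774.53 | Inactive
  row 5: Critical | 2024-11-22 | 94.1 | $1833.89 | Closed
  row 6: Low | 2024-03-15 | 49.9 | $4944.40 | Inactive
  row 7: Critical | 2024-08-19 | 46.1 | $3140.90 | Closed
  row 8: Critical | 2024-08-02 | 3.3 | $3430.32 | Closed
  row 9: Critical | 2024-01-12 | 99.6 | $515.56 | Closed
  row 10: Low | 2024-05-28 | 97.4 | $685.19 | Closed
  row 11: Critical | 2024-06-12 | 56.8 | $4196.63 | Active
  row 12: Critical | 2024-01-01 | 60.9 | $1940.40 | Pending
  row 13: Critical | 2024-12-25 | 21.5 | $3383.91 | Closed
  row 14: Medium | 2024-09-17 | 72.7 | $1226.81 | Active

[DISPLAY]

Level   │Date      │Score│Amount  │Status         
────────┼──────────┼─────┼────────┼────────       
Low     │2024-12-17│70.2 │$2447.45│Pending        
Low     │2024-05-26│41.3 │$4418.28│Active         
High    │2024-03-21│79.4 │$3611.32│Active         
Medium  │2024-03-17│28.1 │$1980.70│Inactive       
Low     │2024-03-04│34.3 │$2774.53│Inactive       
Critical│2024-11-22│94.1 │$1833.89│Closed         
Low     │2024-03-15│49.9 │$4944.40│Inactive       
Critical│2024-08-19│46.1 │$3140.90│Closed         
Critical│2024-08-02│3.3  │$3430.32│Closed         
Critical│2024-01-12│99.6 │$515.56 │Closed         
Low     │2024-05-28│97.4 │$685.19 │Closed         
Critical│2024-06-12│56.8 │$4196.63│Active         
Critical│2024-01-01│60.9 │$1940.40│Pending        
Critical│2024-12-25│21.5 │$3383.91│Closed         
Medium  │2024-09-17│72.7 │$1226.81│Active         
                                                  
                                                  
                                                  
                                                  
                                                  
                                                  
                                                  
                                                  


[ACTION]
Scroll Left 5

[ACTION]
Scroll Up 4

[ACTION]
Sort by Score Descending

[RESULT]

Level   │Date      │Scor▼│Amount  │Status         
────────┼──────────┼─────┼────────┼────────       
Critical│2024-01-12│99.6 │$515.56 │Closed         
Low     │2024-05-28│97.4 │$685.19 │Closed         
Critical│2024-11-22│94.1 │$1833.89│Closed         
High    │2024-03-21│79.4 │$3611.32│Active         
Medium  │2024-09-17│72.7 │$1226.81│Active         
Low     │2024-12-17│70.2 │$2447.45│Pending        
Critical│2024-01-01│60.9 │$1940.40│Pending        
Critical│2024-06-12│56.8 │$4196.63│Active         
Low     │2024-03-15│49.9 │$4944.40│Inactive       
Critical│2024-08-19│46.1 │$3140.90│Closed         
Low     │2024-05-26│41.3 │$4418.28│Active         
Low     │2024-03-04│34.3 │$2774.53│Inactive       
Medium  │2024-03-17│28.1 │$1980.70│Inactive       
Critical│2024-12-25│21.5 │$3383.91│Closed         
Critical│2024-08-02│3.3  │$3430.32│Closed         
                                                  
                                                  
                                                  
                                                  
                                                  
                                                  
                                                  
                                                  


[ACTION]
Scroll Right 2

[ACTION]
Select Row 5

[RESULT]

Level   │Date      │Scor▼│Amount  │Status         
────────┼──────────┼─────┼────────┼────────       
Critical│2024-01-12│99.6 │$515.56 │Closed         
Low     │2024-05-28│97.4 │$685.19 │Closed         
Critical│2024-11-22│94.1 │$1833.89│Closed         
High    │2024-03-21│79.4 │$3611.32│Active         
Medium  │2024-09-17│72.7 │$1226.81│Active         
>ow     │2024-12-17│70.2 │$2447.45│Pending        
Critical│2024-01-01│60.9 │$1940.40│Pending        
Critical│2024-06-12│56.8 │$4196.63│Active         
Low     │2024-03-15│49.9 │$4944.40│Inactive       
Critical│2024-08-19│46.1 │$3140.90│Closed         
Low     │2024-05-26│41.3 │$4418.28│Active         
Low     │2024-03-04│34.3 │$2774.53│Inactive       
Medium  │2024-03-17│28.1 │$1980.70│Inactive       
Critical│2024-12-25│21.5 │$3383.91│Closed         
Critical│2024-08-02│3.3  │$3430.32│Closed         
                                                  
                                                  
                                                  
                                                  
                                                  
                                                  
                                                  
                                                  


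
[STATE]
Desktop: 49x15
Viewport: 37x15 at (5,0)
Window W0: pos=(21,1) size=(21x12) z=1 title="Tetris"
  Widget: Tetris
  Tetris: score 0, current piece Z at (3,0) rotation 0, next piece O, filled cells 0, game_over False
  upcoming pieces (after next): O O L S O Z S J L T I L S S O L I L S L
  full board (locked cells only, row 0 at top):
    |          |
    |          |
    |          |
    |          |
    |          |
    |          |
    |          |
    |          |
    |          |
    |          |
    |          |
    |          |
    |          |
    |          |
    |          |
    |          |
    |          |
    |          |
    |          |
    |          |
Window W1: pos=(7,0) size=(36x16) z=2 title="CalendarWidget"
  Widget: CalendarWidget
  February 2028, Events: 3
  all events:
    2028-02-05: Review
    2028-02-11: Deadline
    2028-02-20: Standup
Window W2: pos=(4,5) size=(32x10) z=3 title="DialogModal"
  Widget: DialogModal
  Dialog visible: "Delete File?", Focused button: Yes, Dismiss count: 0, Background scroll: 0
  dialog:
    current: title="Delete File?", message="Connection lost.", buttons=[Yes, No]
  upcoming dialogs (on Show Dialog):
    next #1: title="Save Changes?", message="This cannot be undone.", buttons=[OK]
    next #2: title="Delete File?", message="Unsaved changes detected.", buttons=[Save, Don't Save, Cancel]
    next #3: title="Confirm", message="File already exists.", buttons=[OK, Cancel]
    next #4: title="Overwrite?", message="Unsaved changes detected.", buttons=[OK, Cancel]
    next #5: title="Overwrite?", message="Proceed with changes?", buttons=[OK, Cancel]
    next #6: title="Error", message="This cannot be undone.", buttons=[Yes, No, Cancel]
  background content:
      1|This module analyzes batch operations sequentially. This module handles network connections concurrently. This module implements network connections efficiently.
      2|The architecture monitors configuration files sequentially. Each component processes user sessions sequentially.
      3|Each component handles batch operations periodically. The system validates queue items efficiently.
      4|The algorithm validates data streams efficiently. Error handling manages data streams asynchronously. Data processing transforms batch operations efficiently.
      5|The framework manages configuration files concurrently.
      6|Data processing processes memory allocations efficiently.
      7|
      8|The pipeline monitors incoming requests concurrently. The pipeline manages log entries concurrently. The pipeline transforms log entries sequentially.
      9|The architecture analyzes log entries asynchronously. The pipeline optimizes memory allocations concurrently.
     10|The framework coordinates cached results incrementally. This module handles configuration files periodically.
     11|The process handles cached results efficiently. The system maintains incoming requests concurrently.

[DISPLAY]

  ┏━━━━━━━━━━━━━━━━━━━━━━━━━━━━━━━━━━
  ┃ CalendarWidget                   
  ┠──────────────────────────────────
  ┃          February 2028           
  ┃Mo Tu We Th Fr Sa Su              
━━━━━━━━━━━━━━━━━━━━━━━━━━━━━━┓      
 DialogModal                  ┃      
──────────────────────────────┨      
This ┌──────────────────┐h ope┃      
The a│   Delete File?   │ conf┃      
Each │ Connection lost. │tch o┃      
The a│    [Yes]  No     │ata s┃      
The f└──────────────────┘figur┃      
Data processing processes memo┃      
━━━━━━━━━━━━━━━━━━━━━━━━━━━━━━┛      


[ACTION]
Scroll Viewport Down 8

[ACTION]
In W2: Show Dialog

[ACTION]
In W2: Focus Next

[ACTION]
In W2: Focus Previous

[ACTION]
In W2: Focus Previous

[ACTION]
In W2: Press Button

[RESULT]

  ┏━━━━━━━━━━━━━━━━━━━━━━━━━━━━━━━━━━
  ┃ CalendarWidget                   
  ┠──────────────────────────────────
  ┃          February 2028           
  ┃Mo Tu We Th Fr Sa Su              
━━━━━━━━━━━━━━━━━━━━━━━━━━━━━━┓      
 DialogModal                  ┃      
──────────────────────────────┨      
This module analyzes batch ope┃      
The architecture monitors conf┃      
Each component handles batch o┃      
The algorithm validates data s┃      
The framework manages configur┃      
Data processing processes memo┃      
━━━━━━━━━━━━━━━━━━━━━━━━━━━━━━┛      


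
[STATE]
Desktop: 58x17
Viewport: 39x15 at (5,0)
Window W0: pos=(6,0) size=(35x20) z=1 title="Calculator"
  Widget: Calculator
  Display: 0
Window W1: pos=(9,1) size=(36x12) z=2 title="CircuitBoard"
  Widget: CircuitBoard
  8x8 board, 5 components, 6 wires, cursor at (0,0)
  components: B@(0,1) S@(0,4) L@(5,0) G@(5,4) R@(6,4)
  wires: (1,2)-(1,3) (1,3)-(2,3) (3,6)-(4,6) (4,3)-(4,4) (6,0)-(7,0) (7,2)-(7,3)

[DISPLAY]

 ┏━━━━━━━━━━━━━━━━━━━━━━━━━━━━━━━━━┓   
 ┃ C┏━━━━━━━━━━━━━━━━━━━━━━━━━━━━━━━━━━
 ┠──┃ CircuitBoard                     
 ┃  ┠──────────────────────────────────
 ┃┌─┃   0 1 2 3 4 5 6 7                
 ┃│ ┃0  [.]  B           S             
 ┃├─┃                                  
 ┃│ ┃1           · ─ ·                 
 ┃├─┃                │                 
 ┃│ ┃2               ·                 
 ┃├─┃                                  
 ┃│ ┃3                           ·     
 ┃├─┗━━━━━━━━━━━━━━━━━━━━━━━━━━━━━━━━━━
 ┃│ C │ MC│ MR│ M+│                ┃   
 ┃└───┴───┴───┴───┘                ┃   


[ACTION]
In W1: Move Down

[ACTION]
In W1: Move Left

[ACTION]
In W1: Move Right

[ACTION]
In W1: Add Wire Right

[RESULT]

 ┏━━━━━━━━━━━━━━━━━━━━━━━━━━━━━━━━━┓   
 ┃ C┏━━━━━━━━━━━━━━━━━━━━━━━━━━━━━━━━━━
 ┠──┃ CircuitBoard                     
 ┃  ┠──────────────────────────────────
 ┃┌─┃   0 1 2 3 4 5 6 7                
 ┃│ ┃0       B           S             
 ┃├─┃                                  
 ┃│ ┃1      [.]─ · ─ ·                 
 ┃├─┃                │                 
 ┃│ ┃2               ·                 
 ┃├─┃                                  
 ┃│ ┃3                           ·     
 ┃├─┗━━━━━━━━━━━━━━━━━━━━━━━━━━━━━━━━━━
 ┃│ C │ MC│ MR│ M+│                ┃   
 ┃└───┴───┴───┴───┘                ┃   


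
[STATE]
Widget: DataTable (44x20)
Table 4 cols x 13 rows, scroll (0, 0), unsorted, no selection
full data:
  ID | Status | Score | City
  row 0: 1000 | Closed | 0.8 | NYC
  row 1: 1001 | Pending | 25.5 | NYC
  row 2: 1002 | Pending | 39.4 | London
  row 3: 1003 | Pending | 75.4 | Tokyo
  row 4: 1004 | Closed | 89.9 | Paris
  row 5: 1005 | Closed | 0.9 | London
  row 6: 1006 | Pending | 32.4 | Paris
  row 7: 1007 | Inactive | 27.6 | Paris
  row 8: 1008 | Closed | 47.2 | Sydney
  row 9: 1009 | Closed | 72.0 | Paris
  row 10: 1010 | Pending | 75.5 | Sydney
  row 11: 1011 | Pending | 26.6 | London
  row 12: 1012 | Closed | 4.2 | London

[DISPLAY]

ID  │Status  │Score│City                    
────┼────────┼─────┼──────                  
1000│Closed  │0.8  │NYC                     
1001│Pending │25.5 │NYC                     
1002│Pending │39.4 │London                  
1003│Pending │75.4 │Tokyo                   
1004│Closed  │89.9 │Paris                   
1005│Closed  │0.9  │London                  
1006│Pending │32.4 │Paris                   
1007│Inactive│27.6 │Paris                   
1008│Closed  │47.2 │Sydney                  
1009│Closed  │72.0 │Paris                   
1010│Pending │75.5 │Sydney                  
1011│Pending │26.6 │London                  
1012│Closed  │4.2  │London                  
                                            
                                            
                                            
                                            
                                            


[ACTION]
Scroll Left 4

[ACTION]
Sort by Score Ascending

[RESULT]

ID  │Status  │Scor▲│City                    
────┼────────┼─────┼──────                  
1000│Closed  │0.8  │NYC                     
1005│Closed  │0.9  │London                  
1012│Closed  │4.2  │London                  
1001│Pending │25.5 │NYC                     
1011│Pending │26.6 │London                  
1007│Inactive│27.6 │Paris                   
1006│Pending │32.4 │Paris                   
1002│Pending │39.4 │London                  
1008│Closed  │47.2 │Sydney                  
1009│Closed  │72.0 │Paris                   
1003│Pending │75.4 │Tokyo                   
1010│Pending │75.5 │Sydney                  
1004│Closed  │89.9 │Paris                   
                                            
                                            
                                            
                                            
                                            


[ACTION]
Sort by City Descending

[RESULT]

ID  │Status  │Score│City ▼                  
────┼────────┼─────┼──────                  
1003│Pending │75.4 │Tokyo                   
1008│Closed  │47.2 │Sydney                  
1010│Pending │75.5 │Sydney                  
1007│Inactive│27.6 │Paris                   
1006│Pending │32.4 │Paris                   
1009│Closed  │72.0 │Paris                   
1004│Closed  │89.9 │Paris                   
1000│Closed  │0.8  │NYC                     
1001│Pending │25.5 │NYC                     
1005│Closed  │0.9  │London                  
1012│Closed  │4.2  │London                  
1011│Pending │26.6 │London                  
1002│Pending │39.4 │London                  
                                            
                                            
                                            
                                            
                                            


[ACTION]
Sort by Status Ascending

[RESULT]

ID  │Status ▲│Score│City                    
────┼────────┼─────┼──────                  
1008│Closed  │47.2 │Sydney                  
1009│Closed  │72.0 │Paris                   
1004│Closed  │89.9 │Paris                   
1000│Closed  │0.8  │NYC                     
1005│Closed  │0.9  │London                  
1012│Closed  │4.2  │London                  
1007│Inactive│27.6 │Paris                   
1003│Pending │75.4 │Tokyo                   
1010│Pending │75.5 │Sydney                  
1006│Pending │32.4 │Paris                   
1001│Pending │25.5 │NYC                     
1011│Pending │26.6 │London                  
1002│Pending │39.4 │London                  
                                            
                                            
                                            
                                            
                                            


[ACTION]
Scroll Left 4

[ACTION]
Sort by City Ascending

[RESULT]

ID  │Status  │Score│City ▲                  
────┼────────┼─────┼──────                  
1005│Closed  │0.9  │London                  
1012│Closed  │4.2  │London                  
1011│Pending │26.6 │London                  
1002│Pending │39.4 │London                  
1000│Closed  │0.8  │NYC                     
1001│Pending │25.5 │NYC                     
1009│Closed  │72.0 │Paris                   
1004│Closed  │89.9 │Paris                   
1007│Inactive│27.6 │Paris                   
1006│Pending │32.4 │Paris                   
1008│Closed  │47.2 │Sydney                  
1010│Pending │75.5 │Sydney                  
1003│Pending │75.4 │Tokyo                   
                                            
                                            
                                            
                                            
                                            


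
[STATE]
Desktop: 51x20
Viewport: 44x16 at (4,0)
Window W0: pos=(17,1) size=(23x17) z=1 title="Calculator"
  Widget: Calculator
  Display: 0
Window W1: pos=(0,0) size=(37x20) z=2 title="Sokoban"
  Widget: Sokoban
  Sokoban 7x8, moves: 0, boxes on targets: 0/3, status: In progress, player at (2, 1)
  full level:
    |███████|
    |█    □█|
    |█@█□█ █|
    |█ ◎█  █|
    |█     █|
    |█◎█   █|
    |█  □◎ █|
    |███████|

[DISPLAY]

━━━━━━━━━━━━━━━━━━━━━━━━━━━━━━━━┓           
koban                           ┃━━┓        
────────────────────────────────┨  ┃        
████                            ┃──┨        
  □█                            ┃ 0┃        
□█ █                            ┃  ┃        
█  █                            ┃  ┃        
   █                            ┃  ┃        
   █                            ┃  ┃        
□◎ █                            ┃  ┃        
████                            ┃  ┃        
es: 0  0/3                      ┃  ┃        
                                ┃  ┃        
                                ┃  ┃        
                                ┃  ┃        
                                ┃  ┃        


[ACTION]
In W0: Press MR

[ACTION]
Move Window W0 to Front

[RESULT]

━━━━━━━━━━━━━━━━━━━━━━━━━━━━━━━━┓           
koban        ┏━━━━━━━━━━━━━━━━━━━━━┓        
─────────────┃ Calculator          ┃        
████         ┠─────────────────────┨        
  □█         ┃                    0┃        
□█ █         ┃┌───┬───┬───┬───┐    ┃        
█  █         ┃│ 7 │ 8 │ 9 │ ÷ │    ┃        
   █         ┃├───┼───┼───┼───┤    ┃        
   █         ┃│ 4 │ 5 │ 6 │ × │    ┃        
□◎ █         ┃├───┼───┼───┼───┤    ┃        
████         ┃│ 1 │ 2 │ 3 │ - │    ┃        
es: 0  0/3   ┃├───┼───┼───┼───┤    ┃        
             ┃│ 0 │ . │ = │ + │    ┃        
             ┃├───┼───┼───┼───┤    ┃        
             ┃│ C │ MC│ MR│ M+│    ┃        
             ┃└───┴───┴───┴───┘    ┃        


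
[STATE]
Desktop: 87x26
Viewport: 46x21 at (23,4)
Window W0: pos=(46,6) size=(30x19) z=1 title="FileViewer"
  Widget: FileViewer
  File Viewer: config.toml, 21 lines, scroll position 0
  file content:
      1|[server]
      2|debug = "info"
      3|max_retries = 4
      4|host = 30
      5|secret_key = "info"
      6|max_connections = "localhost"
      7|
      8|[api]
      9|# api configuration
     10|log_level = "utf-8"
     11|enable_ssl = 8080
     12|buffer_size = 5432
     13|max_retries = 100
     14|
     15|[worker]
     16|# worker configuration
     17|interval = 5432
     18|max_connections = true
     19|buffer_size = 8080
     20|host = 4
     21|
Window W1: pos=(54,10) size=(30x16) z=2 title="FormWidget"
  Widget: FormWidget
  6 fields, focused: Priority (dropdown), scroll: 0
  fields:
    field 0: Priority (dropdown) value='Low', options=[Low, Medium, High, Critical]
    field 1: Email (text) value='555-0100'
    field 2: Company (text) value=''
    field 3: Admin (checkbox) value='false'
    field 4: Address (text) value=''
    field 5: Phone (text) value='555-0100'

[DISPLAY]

                                              
                                              
                       ┏━━━━━━━━━━━━━━━━━━━━━━
                       ┃ FileViewer           
                       ┠──────────────────────
                       ┃[server]              
                       ┃debug =┏━━━━━━━━━━━━━━
                       ┃max_ret┃ FormWidget   
                       ┃host = ┠──────────────
                       ┃secret_┃> Priority:   
                       ┃max_con┃  Email:      
                       ┃       ┃  Company:    
                       ┃[api]  ┃  Admin:      
                       ┃# api c┃  Address:    
                       ┃log_lev┃  Phone:      
                       ┃enable_┃              
                       ┃buffer_┃              
                       ┃max_ret┃              
                       ┃       ┃              
                       ┃[worker┃              
                       ┗━━━━━━━┃              


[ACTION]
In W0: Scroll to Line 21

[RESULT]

                                              
                                              
                       ┏━━━━━━━━━━━━━━━━━━━━━━
                       ┃ FileViewer           
                       ┠──────────────────────
                       ┃                      
                       ┃[api]  ┏━━━━━━━━━━━━━━
                       ┃# api c┃ FormWidget   
                       ┃log_lev┠──────────────
                       ┃enable_┃> Priority:   
                       ┃buffer_┃  Email:      
                       ┃max_ret┃  Company:    
                       ┃       ┃  Admin:      
                       ┃[worker┃  Address:    
                       ┃# worke┃  Phone:      
                       ┃interva┃              
                       ┃max_con┃              
                       ┃buffer_┃              
                       ┃host = ┃              
                       ┃       ┃              
                       ┗━━━━━━━┃              


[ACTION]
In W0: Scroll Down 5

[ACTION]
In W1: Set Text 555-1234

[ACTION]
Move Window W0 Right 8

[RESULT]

                                              
                                              
                               ┏━━━━━━━━━━━━━━
                               ┃ FileViewer   
                               ┠──────────────
                               ┃              
                               ┏━━━━━━━━━━━━━━
                               ┃ FormWidget   
                               ┠──────────────
                               ┃> Priority:   
                               ┃  Email:      
                               ┃  Company:    
                               ┃  Admin:      
                               ┃  Address:    
                               ┃  Phone:      
                               ┃              
                               ┃              
                               ┃              
                               ┃              
                               ┃              
                               ┃              


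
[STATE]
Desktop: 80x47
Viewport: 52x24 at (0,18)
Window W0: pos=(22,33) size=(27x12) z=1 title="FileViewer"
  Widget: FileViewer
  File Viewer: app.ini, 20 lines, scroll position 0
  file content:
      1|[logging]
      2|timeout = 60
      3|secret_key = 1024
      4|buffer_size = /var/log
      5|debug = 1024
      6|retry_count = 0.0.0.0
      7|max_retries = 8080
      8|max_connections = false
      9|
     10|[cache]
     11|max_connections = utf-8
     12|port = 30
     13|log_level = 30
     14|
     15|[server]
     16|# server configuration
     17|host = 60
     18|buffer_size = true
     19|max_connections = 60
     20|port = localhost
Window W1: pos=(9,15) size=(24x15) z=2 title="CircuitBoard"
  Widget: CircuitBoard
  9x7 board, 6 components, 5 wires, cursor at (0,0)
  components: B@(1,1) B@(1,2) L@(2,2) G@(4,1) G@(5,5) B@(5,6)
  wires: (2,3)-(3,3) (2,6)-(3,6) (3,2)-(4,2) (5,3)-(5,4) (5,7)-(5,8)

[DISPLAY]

         ┃   0 1 2 3 4 5 6 7 8  ┃                   
         ┃0  [.]                ┃                   
         ┃                      ┃                   
         ┃1       B   B         ┃                   
         ┃                      ┃                   
         ┃2           L   ·     ┃                   
         ┃                │     ┃                   
         ┃3           ·   ·     ┃                   
         ┃            │         ┃                   
         ┃4       G   ·         ┃                   
         ┃                      ┃                   
         ┗━━━━━━━━━━━━━━━━━━━━━━┛                   
                                                    
                                                    
                                                    
                      ┏━━━━━━━━━━━━━━━━━━━━━━━━━┓   
                      ┃ FileViewer              ┃   
                      ┠─────────────────────────┨   
                      ┃[logging]               ▲┃   
                      ┃timeout = 60            █┃   
                      ┃secret_key = 1024       ░┃   
                      ┃buffer_size = /var/log  ░┃   
                      ┃debug = 1024            ░┃   
                      ┃retry_count = 0.0.0.0   ░┃   


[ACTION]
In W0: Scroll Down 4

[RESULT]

         ┃   0 1 2 3 4 5 6 7 8  ┃                   
         ┃0  [.]                ┃                   
         ┃                      ┃                   
         ┃1       B   B         ┃                   
         ┃                      ┃                   
         ┃2           L   ·     ┃                   
         ┃                │     ┃                   
         ┃3           ·   ·     ┃                   
         ┃            │         ┃                   
         ┃4       G   ·         ┃                   
         ┃                      ┃                   
         ┗━━━━━━━━━━━━━━━━━━━━━━┛                   
                                                    
                                                    
                                                    
                      ┏━━━━━━━━━━━━━━━━━━━━━━━━━┓   
                      ┃ FileViewer              ┃   
                      ┠─────────────────────────┨   
                      ┃debug = 1024            ▲┃   
                      ┃retry_count = 0.0.0.0   ░┃   
                      ┃max_retries = 8080      ░┃   
                      ┃max_connections = false █┃   
                      ┃                        ░┃   
                      ┃[cache]                 ░┃   


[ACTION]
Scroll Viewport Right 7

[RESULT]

  ┃   0 1 2 3 4 5 6 7 8  ┃                          
  ┃0  [.]                ┃                          
  ┃                      ┃                          
  ┃1       B   B         ┃                          
  ┃                      ┃                          
  ┃2           L   ·     ┃                          
  ┃                │     ┃                          
  ┃3           ·   ·     ┃                          
  ┃            │         ┃                          
  ┃4       G   ·         ┃                          
  ┃                      ┃                          
  ┗━━━━━━━━━━━━━━━━━━━━━━┛                          
                                                    
                                                    
                                                    
               ┏━━━━━━━━━━━━━━━━━━━━━━━━━┓          
               ┃ FileViewer              ┃          
               ┠─────────────────────────┨          
               ┃debug = 1024            ▲┃          
               ┃retry_count = 0.0.0.0   ░┃          
               ┃max_retries = 8080      ░┃          
               ┃max_connections = false █┃          
               ┃                        ░┃          
               ┃[cache]                 ░┃          


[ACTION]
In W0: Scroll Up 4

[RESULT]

  ┃   0 1 2 3 4 5 6 7 8  ┃                          
  ┃0  [.]                ┃                          
  ┃                      ┃                          
  ┃1       B   B         ┃                          
  ┃                      ┃                          
  ┃2           L   ·     ┃                          
  ┃                │     ┃                          
  ┃3           ·   ·     ┃                          
  ┃            │         ┃                          
  ┃4       G   ·         ┃                          
  ┃                      ┃                          
  ┗━━━━━━━━━━━━━━━━━━━━━━┛                          
                                                    
                                                    
                                                    
               ┏━━━━━━━━━━━━━━━━━━━━━━━━━┓          
               ┃ FileViewer              ┃          
               ┠─────────────────────────┨          
               ┃[logging]               ▲┃          
               ┃timeout = 60            █┃          
               ┃secret_key = 1024       ░┃          
               ┃buffer_size = /var/log  ░┃          
               ┃debug = 1024            ░┃          
               ┃retry_count = 0.0.0.0   ░┃          


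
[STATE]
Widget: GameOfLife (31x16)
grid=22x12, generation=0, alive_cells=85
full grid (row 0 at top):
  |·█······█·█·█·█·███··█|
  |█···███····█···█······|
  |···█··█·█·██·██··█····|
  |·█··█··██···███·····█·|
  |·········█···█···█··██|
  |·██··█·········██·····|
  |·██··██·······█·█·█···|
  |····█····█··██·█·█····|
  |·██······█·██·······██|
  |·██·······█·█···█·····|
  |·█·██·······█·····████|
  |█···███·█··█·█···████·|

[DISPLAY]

Gen: 0                         
·█······█·█·█·█·███··█         
█···███····█···█······         
···█··█·█·██·██··█····         
·█··█··██···███·····█·         
·········█···█···█··██         
·██··█·········██·····         
·██··██·······█·█·█···         
····█····█··██·█·█····         
·██······█·██·······██         
·██·······█·█···█·····         
·█·██·······█·····████         
█···███·█··█·█···████·         
                               
                               
                               


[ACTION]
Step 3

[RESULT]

Gen: 3                         
····█·██······██·█····         
···██···█·█···██·█····         
···█··█·█·█···········         
·███·█··████·████···██         
·██···█·█··████·██··██         
█·█···███·█··█··██····         
·····█·█··█······█····         
·█·███····███·····█···         
·████········█··██····         
█····█······█·········         
█····█·····█··········         
···█··················         
                               
                               
                               


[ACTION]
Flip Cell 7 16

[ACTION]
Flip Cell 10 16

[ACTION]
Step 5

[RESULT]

Gen: 8                         
········█·············         
······████···█··█·····         
···█·██·███··█████····         
···█··█··█·······██···         
·····█·········██·███·         
··█·█··█·█·····█···██·         
··█····█··············         
········███···██······         
·█·█······██··········         
█··█············██····         
·█·█··········███·····         
··█···················         
                               
                               
                               


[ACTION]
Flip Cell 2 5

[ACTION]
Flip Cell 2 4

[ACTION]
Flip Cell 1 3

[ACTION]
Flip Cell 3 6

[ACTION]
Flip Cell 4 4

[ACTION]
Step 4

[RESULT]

Gen: 12                        
······███████·········         
···█·█·███···█········         
·█····██·····█········         
·····█···██···········         
·█···████··█····███···         
··██···█·██···█··██···         
··████··█····██·██····         
····█··█··██··█·······         
···██·█·······██·█····         
···███·········█·█····         
█·█·█··········███····         
·███··················         
                               
                               
                               
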